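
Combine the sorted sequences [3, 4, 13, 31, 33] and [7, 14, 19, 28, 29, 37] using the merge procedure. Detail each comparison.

Merging process:

Compare 3 vs 7: take 3 from left. Merged: [3]
Compare 4 vs 7: take 4 from left. Merged: [3, 4]
Compare 13 vs 7: take 7 from right. Merged: [3, 4, 7]
Compare 13 vs 14: take 13 from left. Merged: [3, 4, 7, 13]
Compare 31 vs 14: take 14 from right. Merged: [3, 4, 7, 13, 14]
Compare 31 vs 19: take 19 from right. Merged: [3, 4, 7, 13, 14, 19]
Compare 31 vs 28: take 28 from right. Merged: [3, 4, 7, 13, 14, 19, 28]
Compare 31 vs 29: take 29 from right. Merged: [3, 4, 7, 13, 14, 19, 28, 29]
Compare 31 vs 37: take 31 from left. Merged: [3, 4, 7, 13, 14, 19, 28, 29, 31]
Compare 33 vs 37: take 33 from left. Merged: [3, 4, 7, 13, 14, 19, 28, 29, 31, 33]
Append remaining from right: [37]. Merged: [3, 4, 7, 13, 14, 19, 28, 29, 31, 33, 37]

Final merged array: [3, 4, 7, 13, 14, 19, 28, 29, 31, 33, 37]
Total comparisons: 10

The merged array is [3, 4, 7, 13, 14, 19, 28, 29, 31, 33, 37], requiring 10 comparisons. The merge step runs in O(n) time where n is the total number of elements.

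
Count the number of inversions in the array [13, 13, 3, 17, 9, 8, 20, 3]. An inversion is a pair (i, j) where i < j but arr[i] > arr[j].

Finding inversions in [13, 13, 3, 17, 9, 8, 20, 3]:

(0, 2): arr[0]=13 > arr[2]=3
(0, 4): arr[0]=13 > arr[4]=9
(0, 5): arr[0]=13 > arr[5]=8
(0, 7): arr[0]=13 > arr[7]=3
(1, 2): arr[1]=13 > arr[2]=3
(1, 4): arr[1]=13 > arr[4]=9
(1, 5): arr[1]=13 > arr[5]=8
(1, 7): arr[1]=13 > arr[7]=3
(3, 4): arr[3]=17 > arr[4]=9
(3, 5): arr[3]=17 > arr[5]=8
(3, 7): arr[3]=17 > arr[7]=3
(4, 5): arr[4]=9 > arr[5]=8
(4, 7): arr[4]=9 > arr[7]=3
(5, 7): arr[5]=8 > arr[7]=3
(6, 7): arr[6]=20 > arr[7]=3

Total inversions: 15

The array has 15 inversion(s): (0,2), (0,4), (0,5), (0,7), (1,2), (1,4), (1,5), (1,7), (3,4), (3,5), (3,7), (4,5), (4,7), (5,7), (6,7). Each pair (i,j) satisfies i < j and arr[i] > arr[j].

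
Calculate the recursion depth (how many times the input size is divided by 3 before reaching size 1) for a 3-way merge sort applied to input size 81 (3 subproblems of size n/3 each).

For divide and conquer with division factor 3:

Problem sizes at each level:
Level 0: 81
Level 1: 27
Level 2: 9
Level 3: 3
Level 4: 1

The root is level 0 and the size-1 base case is level 4 (the tree spans levels 0 through 4, i.e. 5 levels counting the root), so the depth is the number of divisions: log_3(81) = 4

The recursion tree depth is log_3(81) = 4. At each level, the problem size is divided by 3, so it takes 4 divisions to reduce to a base case of size 1. The algorithm makes 3 recursive calls at each level.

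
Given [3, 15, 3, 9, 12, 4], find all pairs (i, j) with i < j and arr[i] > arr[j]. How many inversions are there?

Finding inversions in [3, 15, 3, 9, 12, 4]:

(1, 2): arr[1]=15 > arr[2]=3
(1, 3): arr[1]=15 > arr[3]=9
(1, 4): arr[1]=15 > arr[4]=12
(1, 5): arr[1]=15 > arr[5]=4
(3, 5): arr[3]=9 > arr[5]=4
(4, 5): arr[4]=12 > arr[5]=4

Total inversions: 6

The array has 6 inversion(s): (1,2), (1,3), (1,4), (1,5), (3,5), (4,5). Each pair (i,j) satisfies i < j and arr[i] > arr[j].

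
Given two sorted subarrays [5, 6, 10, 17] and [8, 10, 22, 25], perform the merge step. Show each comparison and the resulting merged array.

Merging process:

Compare 5 vs 8: take 5 from left. Merged: [5]
Compare 6 vs 8: take 6 from left. Merged: [5, 6]
Compare 10 vs 8: take 8 from right. Merged: [5, 6, 8]
Compare 10 vs 10: take 10 from left. Merged: [5, 6, 8, 10]
Compare 17 vs 10: take 10 from right. Merged: [5, 6, 8, 10, 10]
Compare 17 vs 22: take 17 from left. Merged: [5, 6, 8, 10, 10, 17]
Append remaining from right: [22, 25]. Merged: [5, 6, 8, 10, 10, 17, 22, 25]

Final merged array: [5, 6, 8, 10, 10, 17, 22, 25]
Total comparisons: 6

The merged array is [5, 6, 8, 10, 10, 17, 22, 25], requiring 6 comparisons. The merge step runs in O(n) time where n is the total number of elements.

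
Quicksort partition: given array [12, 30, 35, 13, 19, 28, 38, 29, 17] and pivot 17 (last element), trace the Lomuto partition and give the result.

Lomuto partition with pivot = 17:

Initial array: [12, 30, 35, 13, 19, 28, 38, 29, 17]

arr[0]=12 <= 17: swap with position 0, array becomes [12, 30, 35, 13, 19, 28, 38, 29, 17]
arr[1]=30 > 17: no swap
arr[2]=35 > 17: no swap
arr[3]=13 <= 17: swap with position 1, array becomes [12, 13, 35, 30, 19, 28, 38, 29, 17]
arr[4]=19 > 17: no swap
arr[5]=28 > 17: no swap
arr[6]=38 > 17: no swap
arr[7]=29 > 17: no swap

Place pivot at position 2: [12, 13, 17, 30, 19, 28, 38, 29, 35]
Pivot position: 2

After partitioning with pivot 17, the array becomes [12, 13, 17, 30, 19, 28, 38, 29, 35]. The pivot is placed at index 2. All elements to the left of the pivot are <= 17, and all elements to the right are > 17.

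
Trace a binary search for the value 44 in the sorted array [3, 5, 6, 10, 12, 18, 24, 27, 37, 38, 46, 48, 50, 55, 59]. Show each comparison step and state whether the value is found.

Binary search for 44 in [3, 5, 6, 10, 12, 18, 24, 27, 37, 38, 46, 48, 50, 55, 59]:

lo=0, hi=14, mid=7, arr[mid]=27 -> 27 < 44, search right half
lo=8, hi=14, mid=11, arr[mid]=48 -> 48 > 44, search left half
lo=8, hi=10, mid=9, arr[mid]=38 -> 38 < 44, search right half
lo=10, hi=10, mid=10, arr[mid]=46 -> 46 > 44, search left half
lo=10 > hi=9, target 44 not found

Binary search determines that 44 is not in the array after 4 comparisons. The search space was exhausted without finding the target.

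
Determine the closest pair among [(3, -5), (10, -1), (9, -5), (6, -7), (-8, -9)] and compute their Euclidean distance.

Computing all pairwise distances among 5 points:

d((3, -5), (10, -1)) = 8.0623
d((3, -5), (9, -5)) = 6.0
d((3, -5), (6, -7)) = 3.6056 <-- minimum
d((3, -5), (-8, -9)) = 11.7047
d((10, -1), (9, -5)) = 4.1231
d((10, -1), (6, -7)) = 7.2111
d((10, -1), (-8, -9)) = 19.6977
d((9, -5), (6, -7)) = 3.6056 <-- minimum
d((9, -5), (-8, -9)) = 17.4642
d((6, -7), (-8, -9)) = 14.1421

Minimum distance: 3.6056 (tie among 2 pairs: (3, -5) and (6, -7); (9, -5) and (6, -7))

The minimum Euclidean distance is 3.6056. There is a tie: 2 pairs achieve this minimum — (3, -5) and (6, -7); (9, -5) and (6, -7). Any of these is a valid closest pair. For 5 points, brute-force pairwise comparison is shown above. For large n, the divide-and-conquer algorithm (sort by x, recurse on halves, check the dividing strip) achieves O(n log n).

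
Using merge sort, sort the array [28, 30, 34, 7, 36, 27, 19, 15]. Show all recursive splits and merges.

Merge sort trace:

Split: [28, 30, 34, 7, 36, 27, 19, 15] -> [28, 30, 34, 7] and [36, 27, 19, 15]
  Split: [28, 30, 34, 7] -> [28, 30] and [34, 7]
    Split: [28, 30] -> [28] and [30]
    Merge: [28] + [30] -> [28, 30]
    Split: [34, 7] -> [34] and [7]
    Merge: [34] + [7] -> [7, 34]
  Merge: [28, 30] + [7, 34] -> [7, 28, 30, 34]
  Split: [36, 27, 19, 15] -> [36, 27] and [19, 15]
    Split: [36, 27] -> [36] and [27]
    Merge: [36] + [27] -> [27, 36]
    Split: [19, 15] -> [19] and [15]
    Merge: [19] + [15] -> [15, 19]
  Merge: [27, 36] + [15, 19] -> [15, 19, 27, 36]
Merge: [7, 28, 30, 34] + [15, 19, 27, 36] -> [7, 15, 19, 27, 28, 30, 34, 36]

Final sorted array: [7, 15, 19, 27, 28, 30, 34, 36]

The merge sort proceeds by recursively splitting the array and merging sorted halves.
After all merges, the sorted array is [7, 15, 19, 27, 28, 30, 34, 36].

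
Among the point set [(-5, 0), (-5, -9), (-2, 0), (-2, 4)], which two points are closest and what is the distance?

Computing all pairwise distances among 4 points:

d((-5, 0), (-5, -9)) = 9.0
d((-5, 0), (-2, 0)) = 3.0 <-- minimum
d((-5, 0), (-2, 4)) = 5.0
d((-5, -9), (-2, 0)) = 9.4868
d((-5, -9), (-2, 4)) = 13.3417
d((-2, 0), (-2, 4)) = 4.0

Closest pair: (-5, 0) and (-2, 0) with distance 3.0

The closest pair is (-5, 0) and (-2, 0) with Euclidean distance 3.0. For 4 points, brute-force pairwise comparison is shown above. For large n, the divide-and-conquer algorithm (sort by x, recurse on halves, check the dividing strip) achieves O(n log n).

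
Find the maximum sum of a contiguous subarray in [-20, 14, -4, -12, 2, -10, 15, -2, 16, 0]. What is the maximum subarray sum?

Using Kadane's algorithm on [-20, 14, -4, -12, 2, -10, 15, -2, 16, 0]:

Scanning through the array:
Position 1 (value 14): max_ending_here = 14, max_so_far = 14
Position 2 (value -4): max_ending_here = 10, max_so_far = 14
Position 3 (value -12): max_ending_here = -2, max_so_far = 14
Position 4 (value 2): max_ending_here = 2, max_so_far = 14
Position 5 (value -10): max_ending_here = -8, max_so_far = 14
Position 6 (value 15): max_ending_here = 15, max_so_far = 15
Position 7 (value -2): max_ending_here = 13, max_so_far = 15
Position 8 (value 16): max_ending_here = 29, max_so_far = 29
Position 9 (value 0): max_ending_here = 29, max_so_far = 29

Maximum subarray: [15, -2, 16]
Maximum sum: 29

The maximum subarray is [15, -2, 16] with sum 29. This subarray runs from index 6 to index 8.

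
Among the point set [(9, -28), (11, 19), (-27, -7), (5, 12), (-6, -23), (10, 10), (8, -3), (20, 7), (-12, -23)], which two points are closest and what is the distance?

Computing all pairwise distances among 9 points:

d((9, -28), (11, 19)) = 47.0425
d((9, -28), (-27, -7)) = 41.6773
d((9, -28), (5, 12)) = 40.1995
d((9, -28), (-6, -23)) = 15.8114
d((9, -28), (10, 10)) = 38.0132
d((9, -28), (8, -3)) = 25.02
d((9, -28), (20, 7)) = 36.6879
d((9, -28), (-12, -23)) = 21.587
d((11, 19), (-27, -7)) = 46.0435
d((11, 19), (5, 12)) = 9.2195
d((11, 19), (-6, -23)) = 45.31
d((11, 19), (10, 10)) = 9.0554
d((11, 19), (8, -3)) = 22.2036
d((11, 19), (20, 7)) = 15.0
d((11, 19), (-12, -23)) = 47.8853
d((-27, -7), (5, 12)) = 37.2156
d((-27, -7), (-6, -23)) = 26.4008
d((-27, -7), (10, 10)) = 40.7185
d((-27, -7), (8, -3)) = 35.2278
d((-27, -7), (20, 7)) = 49.0408
d((-27, -7), (-12, -23)) = 21.9317
d((5, 12), (-6, -23)) = 36.6879
d((5, 12), (10, 10)) = 5.3852 <-- minimum
d((5, 12), (8, -3)) = 15.2971
d((5, 12), (20, 7)) = 15.8114
d((5, 12), (-12, -23)) = 38.9102
d((-6, -23), (10, 10)) = 36.6742
d((-6, -23), (8, -3)) = 24.4131
d((-6, -23), (20, 7)) = 39.6989
d((-6, -23), (-12, -23)) = 6.0
d((10, 10), (8, -3)) = 13.1529
d((10, 10), (20, 7)) = 10.4403
d((10, 10), (-12, -23)) = 39.6611
d((8, -3), (20, 7)) = 15.6205
d((8, -3), (-12, -23)) = 28.2843
d((20, 7), (-12, -23)) = 43.8634

Closest pair: (5, 12) and (10, 10) with distance 5.3852

The closest pair is (5, 12) and (10, 10) with Euclidean distance 5.3852. For 9 points, brute-force pairwise comparison is shown above. For large n, the divide-and-conquer algorithm (sort by x, recurse on halves, check the dividing strip) achieves O(n log n).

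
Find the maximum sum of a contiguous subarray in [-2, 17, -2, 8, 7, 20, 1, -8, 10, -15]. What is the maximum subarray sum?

Using Kadane's algorithm on [-2, 17, -2, 8, 7, 20, 1, -8, 10, -15]:

Scanning through the array:
Position 1 (value 17): max_ending_here = 17, max_so_far = 17
Position 2 (value -2): max_ending_here = 15, max_so_far = 17
Position 3 (value 8): max_ending_here = 23, max_so_far = 23
Position 4 (value 7): max_ending_here = 30, max_so_far = 30
Position 5 (value 20): max_ending_here = 50, max_so_far = 50
Position 6 (value 1): max_ending_here = 51, max_so_far = 51
Position 7 (value -8): max_ending_here = 43, max_so_far = 51
Position 8 (value 10): max_ending_here = 53, max_so_far = 53
Position 9 (value -15): max_ending_here = 38, max_so_far = 53

Maximum subarray: [17, -2, 8, 7, 20, 1, -8, 10]
Maximum sum: 53

The maximum subarray is [17, -2, 8, 7, 20, 1, -8, 10] with sum 53. This subarray runs from index 1 to index 8.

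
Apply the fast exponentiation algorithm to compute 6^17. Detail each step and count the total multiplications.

Computing 6^17 by squaring (build up from 6^1; each line after the first costs one multiplication):

6^1 = 6
6^2 = (6^1)^2 = 6^2 = 36
6^4 = (6^2)^2 = 36^2 = 1296
6^8 = (6^4)^2 = 1296^2 = 1679616
6^16 = (6^8)^2 = 1679616^2 = 2821109907456
6^17 = 6 * 6^16 = 6 * 2821109907456 = 16926659444736

Result: 16926659444736
Multiplications needed: 5 (5 lines after 6^1)

6^17 = 16926659444736. Using exponentiation by squaring, this requires 5 multiplications. The key idea: if the exponent is even, square the half-power; if odd, multiply by the base once.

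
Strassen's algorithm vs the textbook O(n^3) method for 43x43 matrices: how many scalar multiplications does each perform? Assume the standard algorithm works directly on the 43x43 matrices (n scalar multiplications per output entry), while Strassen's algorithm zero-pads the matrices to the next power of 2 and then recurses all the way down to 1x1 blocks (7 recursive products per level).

Matrix multiplication for 43x43 matrices:

Strassen's algorithm requires power-of-2 dimensions. Pad 43x43 to 64x64 (next power of 2).

Standard algorithm: 43^3 = 79507 multiplications
Strassen's algorithm: 7^(log2(64)) = 7^6 = 117649 multiplications
Difference: 79507 - 117649 = -38142 (Strassen uses MORE here due to padding overhead — for small or just-over-power-of-2 n, padding can outweigh the per-level savings)

Standard: 79507 multiplications (43^3). Strassen: 117649 multiplications (7^6, after padding to 64x64). Strassen reduces 8 recursive multiplications to 7 at each level.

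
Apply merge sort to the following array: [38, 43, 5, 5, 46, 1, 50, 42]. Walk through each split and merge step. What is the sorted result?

Merge sort trace:

Split: [38, 43, 5, 5, 46, 1, 50, 42] -> [38, 43, 5, 5] and [46, 1, 50, 42]
  Split: [38, 43, 5, 5] -> [38, 43] and [5, 5]
    Split: [38, 43] -> [38] and [43]
    Merge: [38] + [43] -> [38, 43]
    Split: [5, 5] -> [5] and [5]
    Merge: [5] + [5] -> [5, 5]
  Merge: [38, 43] + [5, 5] -> [5, 5, 38, 43]
  Split: [46, 1, 50, 42] -> [46, 1] and [50, 42]
    Split: [46, 1] -> [46] and [1]
    Merge: [46] + [1] -> [1, 46]
    Split: [50, 42] -> [50] and [42]
    Merge: [50] + [42] -> [42, 50]
  Merge: [1, 46] + [42, 50] -> [1, 42, 46, 50]
Merge: [5, 5, 38, 43] + [1, 42, 46, 50] -> [1, 5, 5, 38, 42, 43, 46, 50]

Final sorted array: [1, 5, 5, 38, 42, 43, 46, 50]

The merge sort proceeds by recursively splitting the array and merging sorted halves.
After all merges, the sorted array is [1, 5, 5, 38, 42, 43, 46, 50].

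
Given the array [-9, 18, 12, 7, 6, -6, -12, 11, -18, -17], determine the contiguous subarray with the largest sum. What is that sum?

Using Kadane's algorithm on [-9, 18, 12, 7, 6, -6, -12, 11, -18, -17]:

Scanning through the array:
Position 1 (value 18): max_ending_here = 18, max_so_far = 18
Position 2 (value 12): max_ending_here = 30, max_so_far = 30
Position 3 (value 7): max_ending_here = 37, max_so_far = 37
Position 4 (value 6): max_ending_here = 43, max_so_far = 43
Position 5 (value -6): max_ending_here = 37, max_so_far = 43
Position 6 (value -12): max_ending_here = 25, max_so_far = 43
Position 7 (value 11): max_ending_here = 36, max_so_far = 43
Position 8 (value -18): max_ending_here = 18, max_so_far = 43
Position 9 (value -17): max_ending_here = 1, max_so_far = 43

Maximum subarray: [18, 12, 7, 6]
Maximum sum: 43

The maximum subarray is [18, 12, 7, 6] with sum 43. This subarray runs from index 1 to index 4.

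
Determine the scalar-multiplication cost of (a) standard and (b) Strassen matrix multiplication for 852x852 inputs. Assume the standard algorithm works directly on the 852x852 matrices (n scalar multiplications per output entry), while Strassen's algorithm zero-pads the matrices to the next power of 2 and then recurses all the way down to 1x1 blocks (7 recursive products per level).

Matrix multiplication for 852x852 matrices:

Strassen's algorithm requires power-of-2 dimensions. Pad 852x852 to 1024x1024 (next power of 2).

Standard algorithm: 852^3 = 618470208 multiplications
Strassen's algorithm: 7^(log2(1024)) = 7^10 = 282475249 multiplications
Savings: 618470208 - 282475249 = 335994959 multiplications

Standard: 618470208 multiplications (852^3). Strassen: 282475249 multiplications (7^10, after padding to 1024x1024). Strassen reduces 8 recursive multiplications to 7 at each level.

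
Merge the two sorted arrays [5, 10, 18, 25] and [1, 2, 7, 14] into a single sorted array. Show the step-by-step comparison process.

Merging process:

Compare 5 vs 1: take 1 from right. Merged: [1]
Compare 5 vs 2: take 2 from right. Merged: [1, 2]
Compare 5 vs 7: take 5 from left. Merged: [1, 2, 5]
Compare 10 vs 7: take 7 from right. Merged: [1, 2, 5, 7]
Compare 10 vs 14: take 10 from left. Merged: [1, 2, 5, 7, 10]
Compare 18 vs 14: take 14 from right. Merged: [1, 2, 5, 7, 10, 14]
Append remaining from left: [18, 25]. Merged: [1, 2, 5, 7, 10, 14, 18, 25]

Final merged array: [1, 2, 5, 7, 10, 14, 18, 25]
Total comparisons: 6

The merged array is [1, 2, 5, 7, 10, 14, 18, 25], requiring 6 comparisons. The merge step runs in O(n) time where n is the total number of elements.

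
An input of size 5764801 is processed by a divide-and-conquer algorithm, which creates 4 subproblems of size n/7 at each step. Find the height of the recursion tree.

For divide and conquer with division factor 7:

Problem sizes at each level:
Level 0: 5764801
Level 1: 823543
Level 2: 117649
Level 3: 16807
Level 4: 2401
Level 5: 343
Level 6: 49
Level 7: 7
Level 8: 1

The root is level 0 and the size-1 base case is level 8 (the tree spans levels 0 through 8, i.e. 9 levels counting the root), so the depth is the number of divisions: log_7(5764801) = 8

The recursion tree depth is log_7(5764801) = 8. At each level, the problem size is divided by 7, so it takes 8 divisions to reduce to a base case of size 1. The algorithm makes 4 recursive calls at each level.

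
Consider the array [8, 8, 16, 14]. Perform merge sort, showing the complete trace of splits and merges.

Merge sort trace:

Split: [8, 8, 16, 14] -> [8, 8] and [16, 14]
  Split: [8, 8] -> [8] and [8]
  Merge: [8] + [8] -> [8, 8]
  Split: [16, 14] -> [16] and [14]
  Merge: [16] + [14] -> [14, 16]
Merge: [8, 8] + [14, 16] -> [8, 8, 14, 16]

Final sorted array: [8, 8, 14, 16]

The merge sort proceeds by recursively splitting the array and merging sorted halves.
After all merges, the sorted array is [8, 8, 14, 16].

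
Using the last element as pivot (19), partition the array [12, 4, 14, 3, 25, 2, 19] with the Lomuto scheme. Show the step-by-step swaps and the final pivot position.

Lomuto partition with pivot = 19:

Initial array: [12, 4, 14, 3, 25, 2, 19]

arr[0]=12 <= 19: swap with position 0, array becomes [12, 4, 14, 3, 25, 2, 19]
arr[1]=4 <= 19: swap with position 1, array becomes [12, 4, 14, 3, 25, 2, 19]
arr[2]=14 <= 19: swap with position 2, array becomes [12, 4, 14, 3, 25, 2, 19]
arr[3]=3 <= 19: swap with position 3, array becomes [12, 4, 14, 3, 25, 2, 19]
arr[4]=25 > 19: no swap
arr[5]=2 <= 19: swap with position 4, array becomes [12, 4, 14, 3, 2, 25, 19]

Place pivot at position 5: [12, 4, 14, 3, 2, 19, 25]
Pivot position: 5

After partitioning with pivot 19, the array becomes [12, 4, 14, 3, 2, 19, 25]. The pivot is placed at index 5. All elements to the left of the pivot are <= 19, and all elements to the right are > 19.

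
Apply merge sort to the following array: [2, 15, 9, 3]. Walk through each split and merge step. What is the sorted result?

Merge sort trace:

Split: [2, 15, 9, 3] -> [2, 15] and [9, 3]
  Split: [2, 15] -> [2] and [15]
  Merge: [2] + [15] -> [2, 15]
  Split: [9, 3] -> [9] and [3]
  Merge: [9] + [3] -> [3, 9]
Merge: [2, 15] + [3, 9] -> [2, 3, 9, 15]

Final sorted array: [2, 3, 9, 15]

The merge sort proceeds by recursively splitting the array and merging sorted halves.
After all merges, the sorted array is [2, 3, 9, 15].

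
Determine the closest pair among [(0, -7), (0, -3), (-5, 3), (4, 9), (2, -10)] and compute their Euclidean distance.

Computing all pairwise distances among 5 points:

d((0, -7), (0, -3)) = 4.0
d((0, -7), (-5, 3)) = 11.1803
d((0, -7), (4, 9)) = 16.4924
d((0, -7), (2, -10)) = 3.6056 <-- minimum
d((0, -3), (-5, 3)) = 7.8102
d((0, -3), (4, 9)) = 12.6491
d((0, -3), (2, -10)) = 7.2801
d((-5, 3), (4, 9)) = 10.8167
d((-5, 3), (2, -10)) = 14.7648
d((4, 9), (2, -10)) = 19.105

Closest pair: (0, -7) and (2, -10) with distance 3.6056

The closest pair is (0, -7) and (2, -10) with Euclidean distance 3.6056. For 5 points, brute-force pairwise comparison is shown above. For large n, the divide-and-conquer algorithm (sort by x, recurse on halves, check the dividing strip) achieves O(n log n).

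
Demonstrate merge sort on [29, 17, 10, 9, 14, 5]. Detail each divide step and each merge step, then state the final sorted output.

Merge sort trace:

Split: [29, 17, 10, 9, 14, 5] -> [29, 17, 10] and [9, 14, 5]
  Split: [29, 17, 10] -> [29] and [17, 10]
    Split: [17, 10] -> [17] and [10]
    Merge: [17] + [10] -> [10, 17]
  Merge: [29] + [10, 17] -> [10, 17, 29]
  Split: [9, 14, 5] -> [9] and [14, 5]
    Split: [14, 5] -> [14] and [5]
    Merge: [14] + [5] -> [5, 14]
  Merge: [9] + [5, 14] -> [5, 9, 14]
Merge: [10, 17, 29] + [5, 9, 14] -> [5, 9, 10, 14, 17, 29]

Final sorted array: [5, 9, 10, 14, 17, 29]

The merge sort proceeds by recursively splitting the array and merging sorted halves.
After all merges, the sorted array is [5, 9, 10, 14, 17, 29].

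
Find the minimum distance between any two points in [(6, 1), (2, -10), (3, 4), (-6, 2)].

Computing all pairwise distances among 4 points:

d((6, 1), (2, -10)) = 11.7047
d((6, 1), (3, 4)) = 4.2426 <-- minimum
d((6, 1), (-6, 2)) = 12.0416
d((2, -10), (3, 4)) = 14.0357
d((2, -10), (-6, 2)) = 14.4222
d((3, 4), (-6, 2)) = 9.2195

Closest pair: (6, 1) and (3, 4) with distance 4.2426

The closest pair is (6, 1) and (3, 4) with Euclidean distance 4.2426. For 4 points, brute-force pairwise comparison is shown above. For large n, the divide-and-conquer algorithm (sort by x, recurse on halves, check the dividing strip) achieves O(n log n).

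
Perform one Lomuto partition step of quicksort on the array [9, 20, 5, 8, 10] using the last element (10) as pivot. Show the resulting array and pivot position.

Lomuto partition with pivot = 10:

Initial array: [9, 20, 5, 8, 10]

arr[0]=9 <= 10: swap with position 0, array becomes [9, 20, 5, 8, 10]
arr[1]=20 > 10: no swap
arr[2]=5 <= 10: swap with position 1, array becomes [9, 5, 20, 8, 10]
arr[3]=8 <= 10: swap with position 2, array becomes [9, 5, 8, 20, 10]

Place pivot at position 3: [9, 5, 8, 10, 20]
Pivot position: 3

After partitioning with pivot 10, the array becomes [9, 5, 8, 10, 20]. The pivot is placed at index 3. All elements to the left of the pivot are <= 10, and all elements to the right are > 10.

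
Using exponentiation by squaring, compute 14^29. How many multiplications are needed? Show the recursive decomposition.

Computing 14^29 by squaring (build up from 14^1; each line after the first costs one multiplication):

14^1 = 14
14^2 = (14^1)^2 = 14^2 = 196
14^3 = 14 * 14^2 = 14 * 196 = 2744
14^6 = (14^3)^2 = 2744^2 = 7529536
14^7 = 14 * 14^6 = 14 * 7529536 = 105413504
14^14 = (14^7)^2 = 105413504^2 = 11112006825558016
14^28 = (14^14)^2 = 11112006825558016^2 = 123476695691247935826229781856256
14^29 = 14 * 14^28 = 14 * 123476695691247935826229781856256 = 1728673739677471101567216945987584

Result: 1728673739677471101567216945987584
Multiplications needed: 7 (7 lines after 14^1)

14^29 = 1728673739677471101567216945987584. Using exponentiation by squaring, this requires 7 multiplications. The key idea: if the exponent is even, square the half-power; if odd, multiply by the base once.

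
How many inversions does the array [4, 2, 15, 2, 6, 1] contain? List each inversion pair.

Finding inversions in [4, 2, 15, 2, 6, 1]:

(0, 1): arr[0]=4 > arr[1]=2
(0, 3): arr[0]=4 > arr[3]=2
(0, 5): arr[0]=4 > arr[5]=1
(1, 5): arr[1]=2 > arr[5]=1
(2, 3): arr[2]=15 > arr[3]=2
(2, 4): arr[2]=15 > arr[4]=6
(2, 5): arr[2]=15 > arr[5]=1
(3, 5): arr[3]=2 > arr[5]=1
(4, 5): arr[4]=6 > arr[5]=1

Total inversions: 9

The array has 9 inversion(s): (0,1), (0,3), (0,5), (1,5), (2,3), (2,4), (2,5), (3,5), (4,5). Each pair (i,j) satisfies i < j and arr[i] > arr[j].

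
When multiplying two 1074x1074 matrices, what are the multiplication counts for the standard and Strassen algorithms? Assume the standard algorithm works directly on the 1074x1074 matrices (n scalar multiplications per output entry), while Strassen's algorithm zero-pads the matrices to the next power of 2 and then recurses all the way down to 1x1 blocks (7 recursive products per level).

Matrix multiplication for 1074x1074 matrices:

Strassen's algorithm requires power-of-2 dimensions. Pad 1074x1074 to 2048x2048 (next power of 2).

Standard algorithm: 1074^3 = 1238833224 multiplications
Strassen's algorithm: 7^(log2(2048)) = 7^11 = 1977326743 multiplications
Difference: 1238833224 - 1977326743 = -738493519 (Strassen uses MORE here due to padding overhead — for small or just-over-power-of-2 n, padding can outweigh the per-level savings)

Standard: 1238833224 multiplications (1074^3). Strassen: 1977326743 multiplications (7^11, after padding to 2048x2048). Strassen reduces 8 recursive multiplications to 7 at each level.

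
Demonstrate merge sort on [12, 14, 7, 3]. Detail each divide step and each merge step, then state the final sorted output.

Merge sort trace:

Split: [12, 14, 7, 3] -> [12, 14] and [7, 3]
  Split: [12, 14] -> [12] and [14]
  Merge: [12] + [14] -> [12, 14]
  Split: [7, 3] -> [7] and [3]
  Merge: [7] + [3] -> [3, 7]
Merge: [12, 14] + [3, 7] -> [3, 7, 12, 14]

Final sorted array: [3, 7, 12, 14]

The merge sort proceeds by recursively splitting the array and merging sorted halves.
After all merges, the sorted array is [3, 7, 12, 14].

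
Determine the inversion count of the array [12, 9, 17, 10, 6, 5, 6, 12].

Finding inversions in [12, 9, 17, 10, 6, 5, 6, 12]:

(0, 1): arr[0]=12 > arr[1]=9
(0, 3): arr[0]=12 > arr[3]=10
(0, 4): arr[0]=12 > arr[4]=6
(0, 5): arr[0]=12 > arr[5]=5
(0, 6): arr[0]=12 > arr[6]=6
(1, 4): arr[1]=9 > arr[4]=6
(1, 5): arr[1]=9 > arr[5]=5
(1, 6): arr[1]=9 > arr[6]=6
(2, 3): arr[2]=17 > arr[3]=10
(2, 4): arr[2]=17 > arr[4]=6
(2, 5): arr[2]=17 > arr[5]=5
(2, 6): arr[2]=17 > arr[6]=6
(2, 7): arr[2]=17 > arr[7]=12
(3, 4): arr[3]=10 > arr[4]=6
(3, 5): arr[3]=10 > arr[5]=5
(3, 6): arr[3]=10 > arr[6]=6
(4, 5): arr[4]=6 > arr[5]=5

Total inversions: 17

The array has 17 inversion(s): (0,1), (0,3), (0,4), (0,5), (0,6), (1,4), (1,5), (1,6), (2,3), (2,4), (2,5), (2,6), (2,7), (3,4), (3,5), (3,6), (4,5). Each pair (i,j) satisfies i < j and arr[i] > arr[j].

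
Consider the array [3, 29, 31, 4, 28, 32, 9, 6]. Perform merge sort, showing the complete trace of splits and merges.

Merge sort trace:

Split: [3, 29, 31, 4, 28, 32, 9, 6] -> [3, 29, 31, 4] and [28, 32, 9, 6]
  Split: [3, 29, 31, 4] -> [3, 29] and [31, 4]
    Split: [3, 29] -> [3] and [29]
    Merge: [3] + [29] -> [3, 29]
    Split: [31, 4] -> [31] and [4]
    Merge: [31] + [4] -> [4, 31]
  Merge: [3, 29] + [4, 31] -> [3, 4, 29, 31]
  Split: [28, 32, 9, 6] -> [28, 32] and [9, 6]
    Split: [28, 32] -> [28] and [32]
    Merge: [28] + [32] -> [28, 32]
    Split: [9, 6] -> [9] and [6]
    Merge: [9] + [6] -> [6, 9]
  Merge: [28, 32] + [6, 9] -> [6, 9, 28, 32]
Merge: [3, 4, 29, 31] + [6, 9, 28, 32] -> [3, 4, 6, 9, 28, 29, 31, 32]

Final sorted array: [3, 4, 6, 9, 28, 29, 31, 32]

The merge sort proceeds by recursively splitting the array and merging sorted halves.
After all merges, the sorted array is [3, 4, 6, 9, 28, 29, 31, 32].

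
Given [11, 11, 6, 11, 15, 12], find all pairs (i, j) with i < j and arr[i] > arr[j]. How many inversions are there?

Finding inversions in [11, 11, 6, 11, 15, 12]:

(0, 2): arr[0]=11 > arr[2]=6
(1, 2): arr[1]=11 > arr[2]=6
(4, 5): arr[4]=15 > arr[5]=12

Total inversions: 3

The array has 3 inversion(s): (0,2), (1,2), (4,5). Each pair (i,j) satisfies i < j and arr[i] > arr[j].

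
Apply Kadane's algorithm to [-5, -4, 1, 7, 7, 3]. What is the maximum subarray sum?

Using Kadane's algorithm on [-5, -4, 1, 7, 7, 3]:

Scanning through the array:
Position 1 (value -4): max_ending_here = -4, max_so_far = -4
Position 2 (value 1): max_ending_here = 1, max_so_far = 1
Position 3 (value 7): max_ending_here = 8, max_so_far = 8
Position 4 (value 7): max_ending_here = 15, max_so_far = 15
Position 5 (value 3): max_ending_here = 18, max_so_far = 18

Maximum subarray: [1, 7, 7, 3]
Maximum sum: 18

The maximum subarray is [1, 7, 7, 3] with sum 18. This subarray runs from index 2 to index 5.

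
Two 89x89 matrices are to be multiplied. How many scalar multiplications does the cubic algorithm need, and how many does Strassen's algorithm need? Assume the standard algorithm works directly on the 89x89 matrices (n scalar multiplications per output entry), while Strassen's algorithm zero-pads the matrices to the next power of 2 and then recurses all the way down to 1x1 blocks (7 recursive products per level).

Matrix multiplication for 89x89 matrices:

Strassen's algorithm requires power-of-2 dimensions. Pad 89x89 to 128x128 (next power of 2).

Standard algorithm: 89^3 = 704969 multiplications
Strassen's algorithm: 7^(log2(128)) = 7^7 = 823543 multiplications
Difference: 704969 - 823543 = -118574 (Strassen uses MORE here due to padding overhead — for small or just-over-power-of-2 n, padding can outweigh the per-level savings)

Standard: 704969 multiplications (89^3). Strassen: 823543 multiplications (7^7, after padding to 128x128). Strassen reduces 8 recursive multiplications to 7 at each level.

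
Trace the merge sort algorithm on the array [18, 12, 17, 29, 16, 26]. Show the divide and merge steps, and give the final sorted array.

Merge sort trace:

Split: [18, 12, 17, 29, 16, 26] -> [18, 12, 17] and [29, 16, 26]
  Split: [18, 12, 17] -> [18] and [12, 17]
    Split: [12, 17] -> [12] and [17]
    Merge: [12] + [17] -> [12, 17]
  Merge: [18] + [12, 17] -> [12, 17, 18]
  Split: [29, 16, 26] -> [29] and [16, 26]
    Split: [16, 26] -> [16] and [26]
    Merge: [16] + [26] -> [16, 26]
  Merge: [29] + [16, 26] -> [16, 26, 29]
Merge: [12, 17, 18] + [16, 26, 29] -> [12, 16, 17, 18, 26, 29]

Final sorted array: [12, 16, 17, 18, 26, 29]

The merge sort proceeds by recursively splitting the array and merging sorted halves.
After all merges, the sorted array is [12, 16, 17, 18, 26, 29].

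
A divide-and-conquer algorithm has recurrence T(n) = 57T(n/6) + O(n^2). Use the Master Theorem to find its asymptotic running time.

Master Theorem for T(n) = 57T(n/6) + O(n^2):

a = 57, b = 6, c = 2
log_b(a) = log_6(57) = 2.2565

Case 1: c = 2 < log_6(57) = 2.2565
T(n) = O(n^(log_6 57))

For T(n) = 57T(n/6) + O(n^2): log_6(57) = 2.2565. This is Case 1 of the Master Theorem (c < log_b(a), work dominated by leaves), giving O(n^(log_6 57)).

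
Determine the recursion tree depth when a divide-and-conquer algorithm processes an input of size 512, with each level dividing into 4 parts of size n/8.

For divide and conquer with division factor 8:

Problem sizes at each level:
Level 0: 512
Level 1: 64
Level 2: 8
Level 3: 1

The root is level 0 and the size-1 base case is level 3 (the tree spans levels 0 through 3, i.e. 4 levels counting the root), so the depth is the number of divisions: log_8(512) = 3

The recursion tree depth is log_8(512) = 3. At each level, the problem size is divided by 8, so it takes 3 divisions to reduce to a base case of size 1. The algorithm makes 4 recursive calls at each level.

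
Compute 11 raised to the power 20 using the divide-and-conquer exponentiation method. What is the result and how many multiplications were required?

Computing 11^20 by squaring (build up from 11^1; each line after the first costs one multiplication):

11^1 = 11
11^2 = (11^1)^2 = 11^2 = 121
11^4 = (11^2)^2 = 121^2 = 14641
11^5 = 11 * 11^4 = 11 * 14641 = 161051
11^10 = (11^5)^2 = 161051^2 = 25937424601
11^20 = (11^10)^2 = 25937424601^2 = 672749994932560009201

Result: 672749994932560009201
Multiplications needed: 5 (5 lines after 11^1)

11^20 = 672749994932560009201. Using exponentiation by squaring, this requires 5 multiplications. The key idea: if the exponent is even, square the half-power; if odd, multiply by the base once.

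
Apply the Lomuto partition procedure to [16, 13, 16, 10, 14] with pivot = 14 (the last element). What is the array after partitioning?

Lomuto partition with pivot = 14:

Initial array: [16, 13, 16, 10, 14]

arr[0]=16 > 14: no swap
arr[1]=13 <= 14: swap with position 0, array becomes [13, 16, 16, 10, 14]
arr[2]=16 > 14: no swap
arr[3]=10 <= 14: swap with position 1, array becomes [13, 10, 16, 16, 14]

Place pivot at position 2: [13, 10, 14, 16, 16]
Pivot position: 2

After partitioning with pivot 14, the array becomes [13, 10, 14, 16, 16]. The pivot is placed at index 2. All elements to the left of the pivot are <= 14, and all elements to the right are > 14.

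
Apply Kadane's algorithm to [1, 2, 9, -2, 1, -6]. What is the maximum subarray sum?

Using Kadane's algorithm on [1, 2, 9, -2, 1, -6]:

Scanning through the array:
Position 1 (value 2): max_ending_here = 3, max_so_far = 3
Position 2 (value 9): max_ending_here = 12, max_so_far = 12
Position 3 (value -2): max_ending_here = 10, max_so_far = 12
Position 4 (value 1): max_ending_here = 11, max_so_far = 12
Position 5 (value -6): max_ending_here = 5, max_so_far = 12

Maximum subarray: [1, 2, 9]
Maximum sum: 12

The maximum subarray is [1, 2, 9] with sum 12. This subarray runs from index 0 to index 2.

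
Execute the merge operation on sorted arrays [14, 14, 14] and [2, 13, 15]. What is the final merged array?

Merging process:

Compare 14 vs 2: take 2 from right. Merged: [2]
Compare 14 vs 13: take 13 from right. Merged: [2, 13]
Compare 14 vs 15: take 14 from left. Merged: [2, 13, 14]
Compare 14 vs 15: take 14 from left. Merged: [2, 13, 14, 14]
Compare 14 vs 15: take 14 from left. Merged: [2, 13, 14, 14, 14]
Append remaining from right: [15]. Merged: [2, 13, 14, 14, 14, 15]

Final merged array: [2, 13, 14, 14, 14, 15]
Total comparisons: 5

The merged array is [2, 13, 14, 14, 14, 15], requiring 5 comparisons. The merge step runs in O(n) time where n is the total number of elements.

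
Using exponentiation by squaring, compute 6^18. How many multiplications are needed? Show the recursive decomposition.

Computing 6^18 by squaring (build up from 6^1; each line after the first costs one multiplication):

6^1 = 6
6^2 = (6^1)^2 = 6^2 = 36
6^4 = (6^2)^2 = 36^2 = 1296
6^8 = (6^4)^2 = 1296^2 = 1679616
6^9 = 6 * 6^8 = 6 * 1679616 = 10077696
6^18 = (6^9)^2 = 10077696^2 = 101559956668416

Result: 101559956668416
Multiplications needed: 5 (5 lines after 6^1)

6^18 = 101559956668416. Using exponentiation by squaring, this requires 5 multiplications. The key idea: if the exponent is even, square the half-power; if odd, multiply by the base once.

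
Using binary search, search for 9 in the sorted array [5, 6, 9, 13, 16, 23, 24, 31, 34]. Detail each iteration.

Binary search for 9 in [5, 6, 9, 13, 16, 23, 24, 31, 34]:

lo=0, hi=8, mid=4, arr[mid]=16 -> 16 > 9, search left half
lo=0, hi=3, mid=1, arr[mid]=6 -> 6 < 9, search right half
lo=2, hi=3, mid=2, arr[mid]=9 -> Found target at index 2!

Binary search finds 9 at index 2 after 3 comparisons. The search repeatedly halves the search space by comparing with the middle element.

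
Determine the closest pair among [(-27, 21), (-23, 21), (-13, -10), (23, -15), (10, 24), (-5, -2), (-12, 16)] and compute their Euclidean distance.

Computing all pairwise distances among 7 points:

d((-27, 21), (-23, 21)) = 4.0 <-- minimum
d((-27, 21), (-13, -10)) = 34.0147
d((-27, 21), (23, -15)) = 61.6117
d((-27, 21), (10, 24)) = 37.1214
d((-27, 21), (-5, -2)) = 31.8277
d((-27, 21), (-12, 16)) = 15.8114
d((-23, 21), (-13, -10)) = 32.573
d((-23, 21), (23, -15)) = 58.4123
d((-23, 21), (10, 24)) = 33.1361
d((-23, 21), (-5, -2)) = 29.2062
d((-23, 21), (-12, 16)) = 12.083
d((-13, -10), (23, -15)) = 36.3456
d((-13, -10), (10, 24)) = 41.0488
d((-13, -10), (-5, -2)) = 11.3137
d((-13, -10), (-12, 16)) = 26.0192
d((23, -15), (10, 24)) = 41.1096
d((23, -15), (-5, -2)) = 30.8707
d((23, -15), (-12, 16)) = 46.7547
d((10, 24), (-5, -2)) = 30.0167
d((10, 24), (-12, 16)) = 23.4094
d((-5, -2), (-12, 16)) = 19.3132

Closest pair: (-27, 21) and (-23, 21) with distance 4.0

The closest pair is (-27, 21) and (-23, 21) with Euclidean distance 4.0. For 7 points, brute-force pairwise comparison is shown above. For large n, the divide-and-conquer algorithm (sort by x, recurse on halves, check the dividing strip) achieves O(n log n).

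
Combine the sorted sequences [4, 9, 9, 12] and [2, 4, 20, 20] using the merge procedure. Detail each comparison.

Merging process:

Compare 4 vs 2: take 2 from right. Merged: [2]
Compare 4 vs 4: take 4 from left. Merged: [2, 4]
Compare 9 vs 4: take 4 from right. Merged: [2, 4, 4]
Compare 9 vs 20: take 9 from left. Merged: [2, 4, 4, 9]
Compare 9 vs 20: take 9 from left. Merged: [2, 4, 4, 9, 9]
Compare 12 vs 20: take 12 from left. Merged: [2, 4, 4, 9, 9, 12]
Append remaining from right: [20, 20]. Merged: [2, 4, 4, 9, 9, 12, 20, 20]

Final merged array: [2, 4, 4, 9, 9, 12, 20, 20]
Total comparisons: 6

The merged array is [2, 4, 4, 9, 9, 12, 20, 20], requiring 6 comparisons. The merge step runs in O(n) time where n is the total number of elements.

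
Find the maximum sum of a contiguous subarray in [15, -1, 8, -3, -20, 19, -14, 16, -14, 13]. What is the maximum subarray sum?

Using Kadane's algorithm on [15, -1, 8, -3, -20, 19, -14, 16, -14, 13]:

Scanning through the array:
Position 1 (value -1): max_ending_here = 14, max_so_far = 15
Position 2 (value 8): max_ending_here = 22, max_so_far = 22
Position 3 (value -3): max_ending_here = 19, max_so_far = 22
Position 4 (value -20): max_ending_here = -1, max_so_far = 22
Position 5 (value 19): max_ending_here = 19, max_so_far = 22
Position 6 (value -14): max_ending_here = 5, max_so_far = 22
Position 7 (value 16): max_ending_here = 21, max_so_far = 22
Position 8 (value -14): max_ending_here = 7, max_so_far = 22
Position 9 (value 13): max_ending_here = 20, max_so_far = 22

Maximum subarray: [15, -1, 8]
Maximum sum: 22

The maximum subarray is [15, -1, 8] with sum 22. This subarray runs from index 0 to index 2.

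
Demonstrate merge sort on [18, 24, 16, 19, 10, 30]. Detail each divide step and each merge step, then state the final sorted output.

Merge sort trace:

Split: [18, 24, 16, 19, 10, 30] -> [18, 24, 16] and [19, 10, 30]
  Split: [18, 24, 16] -> [18] and [24, 16]
    Split: [24, 16] -> [24] and [16]
    Merge: [24] + [16] -> [16, 24]
  Merge: [18] + [16, 24] -> [16, 18, 24]
  Split: [19, 10, 30] -> [19] and [10, 30]
    Split: [10, 30] -> [10] and [30]
    Merge: [10] + [30] -> [10, 30]
  Merge: [19] + [10, 30] -> [10, 19, 30]
Merge: [16, 18, 24] + [10, 19, 30] -> [10, 16, 18, 19, 24, 30]

Final sorted array: [10, 16, 18, 19, 24, 30]

The merge sort proceeds by recursively splitting the array and merging sorted halves.
After all merges, the sorted array is [10, 16, 18, 19, 24, 30].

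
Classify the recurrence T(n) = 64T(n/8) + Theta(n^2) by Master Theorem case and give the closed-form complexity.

Master Theorem for T(n) = 64T(n/8) + O(n^2):

a = 64, b = 8, c = 2
log_b(a) = log_8(64) = 2.0000

Case 2: c = 2 = log_8(64) = 2.0000
T(n) = O(n^2 log n) = O(n^2 log n)

For T(n) = 64T(n/8) + O(n^2): log_8(64) = 2.0000. This is Case 2 of the Master Theorem (c = log_b(a), equal work at all levels), giving O(n^2 log n).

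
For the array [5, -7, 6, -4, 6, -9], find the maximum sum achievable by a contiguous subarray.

Using Kadane's algorithm on [5, -7, 6, -4, 6, -9]:

Scanning through the array:
Position 1 (value -7): max_ending_here = -2, max_so_far = 5
Position 2 (value 6): max_ending_here = 6, max_so_far = 6
Position 3 (value -4): max_ending_here = 2, max_so_far = 6
Position 4 (value 6): max_ending_here = 8, max_so_far = 8
Position 5 (value -9): max_ending_here = -1, max_so_far = 8

Maximum subarray: [6, -4, 6]
Maximum sum: 8

The maximum subarray is [6, -4, 6] with sum 8. This subarray runs from index 2 to index 4.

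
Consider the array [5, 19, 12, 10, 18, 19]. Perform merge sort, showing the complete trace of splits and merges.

Merge sort trace:

Split: [5, 19, 12, 10, 18, 19] -> [5, 19, 12] and [10, 18, 19]
  Split: [5, 19, 12] -> [5] and [19, 12]
    Split: [19, 12] -> [19] and [12]
    Merge: [19] + [12] -> [12, 19]
  Merge: [5] + [12, 19] -> [5, 12, 19]
  Split: [10, 18, 19] -> [10] and [18, 19]
    Split: [18, 19] -> [18] and [19]
    Merge: [18] + [19] -> [18, 19]
  Merge: [10] + [18, 19] -> [10, 18, 19]
Merge: [5, 12, 19] + [10, 18, 19] -> [5, 10, 12, 18, 19, 19]

Final sorted array: [5, 10, 12, 18, 19, 19]

The merge sort proceeds by recursively splitting the array and merging sorted halves.
After all merges, the sorted array is [5, 10, 12, 18, 19, 19].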